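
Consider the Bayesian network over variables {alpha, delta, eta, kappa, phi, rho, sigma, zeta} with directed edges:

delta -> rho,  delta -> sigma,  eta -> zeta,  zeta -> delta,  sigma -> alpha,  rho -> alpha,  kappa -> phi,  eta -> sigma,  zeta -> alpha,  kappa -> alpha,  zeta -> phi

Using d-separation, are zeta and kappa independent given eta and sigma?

Enumerating the 6 paths from zeta to kappa and testing each for blocking by {eta, sigma}:
Path 1: zeta → delta → rho → alpha ← kappa
  alpha is a collider here and neither alpha nor any of its descendants is conditioned on, so the collider stays closed — the path is blocked at alpha.
Path 2: zeta → delta → sigma → alpha ← kappa
  sigma is a chain here and sigma is conditioned on, so the path is blocked at sigma.
Path 3: zeta → phi ← kappa
  phi is a collider here and neither phi nor any of its descendants is conditioned on, so the collider stays closed — the path is blocked at phi.
Path 4: zeta → alpha ← kappa
  alpha is a collider here and neither alpha nor any of its descendants is conditioned on, so the collider stays closed — the path is blocked at alpha.
Path 5: zeta ← eta → sigma ← delta → rho → alpha ← kappa
  eta is a fork here and eta is conditioned on, so the path is blocked at eta.
Path 6: zeta ← eta → sigma → alpha ← kappa
  eta is a fork here and eta is conditioned on, so the path is blocked at eta.
All paths are blocked; zeta ⊥ kappa | {eta, sigma} holds.

Yes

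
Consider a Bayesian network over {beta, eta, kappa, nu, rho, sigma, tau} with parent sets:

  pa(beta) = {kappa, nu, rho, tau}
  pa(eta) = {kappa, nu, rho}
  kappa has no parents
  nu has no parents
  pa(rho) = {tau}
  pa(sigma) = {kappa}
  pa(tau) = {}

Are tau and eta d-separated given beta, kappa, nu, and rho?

There are 6 undirected paths between tau and eta; checking each against the conditioning set {beta, kappa, nu, rho}:
Path 1: tau → rho → eta
  rho is a chain here and rho is conditioned on, so the path is blocked at rho.
Path 2: tau → rho → beta ← kappa → eta
  rho is a chain here and rho is conditioned on, so the path is blocked at rho.
Path 3: tau → rho → beta ← nu → eta
  rho is a chain here and rho is conditioned on, so the path is blocked at rho.
Path 4: tau → beta ← rho → eta
  rho is a fork here and rho is conditioned on, so the path is blocked at rho.
Path 5: tau → beta ← kappa → eta
  kappa is a fork here and kappa is conditioned on, so the path is blocked at kappa.
Path 6: tau → beta ← nu → eta
  nu is a fork here and nu is conditioned on, so the path is blocked at nu.
Since every path is blocked, d-separation holds.

Yes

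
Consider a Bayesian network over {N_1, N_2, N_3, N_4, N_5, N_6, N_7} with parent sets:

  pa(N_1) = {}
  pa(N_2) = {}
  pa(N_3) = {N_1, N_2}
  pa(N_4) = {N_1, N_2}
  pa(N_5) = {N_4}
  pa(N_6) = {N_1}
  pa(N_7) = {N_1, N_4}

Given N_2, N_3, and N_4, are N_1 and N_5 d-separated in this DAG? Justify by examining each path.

Yes — N_1 and N_5 are d-separated given {N_2, N_3, N_4}.

3 paths connect N_1 and N_5; each must be blocked for d-separation to hold:
  1. N_1 → N_3 ← N_2 → N_4 → N_5 — N_3:collider[open]; N_2:fork[blocks]; N_4:chain[blocks] ⇒ blocked
  2. N_1 → N_4 → N_5 — N_4:chain[blocks] ⇒ blocked
  3. N_1 → N_7 ← N_4 → N_5 — N_7:collider[blocks]; N_4:fork[blocks] ⇒ blocked
Since every path is blocked, d-separation holds.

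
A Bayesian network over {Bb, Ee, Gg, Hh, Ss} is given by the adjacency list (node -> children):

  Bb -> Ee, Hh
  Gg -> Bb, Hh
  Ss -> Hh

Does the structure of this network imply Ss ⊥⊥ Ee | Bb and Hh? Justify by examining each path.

Yes — Ss and Ee are d-separated given {Bb, Hh}.

2 paths connect Ss and Ee; each must be blocked for d-separation to hold:
Path 1: Ss → Hh ← Gg → Bb → Ee
  Bb is a chain here and Bb is conditioned on, so the path is blocked at Bb.
Path 2: Ss → Hh ← Bb → Ee
  Bb is a fork here and Bb is conditioned on, so the path is blocked at Bb.
Since every path is blocked, d-separation holds.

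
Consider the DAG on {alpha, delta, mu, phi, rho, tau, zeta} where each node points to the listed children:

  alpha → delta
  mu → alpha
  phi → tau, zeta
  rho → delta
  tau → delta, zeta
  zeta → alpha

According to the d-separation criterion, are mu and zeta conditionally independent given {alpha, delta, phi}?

No

3 paths connect mu and zeta; each must be blocked for d-separation to hold:
  1. mu → alpha ← zeta — alpha:collider[open] ⇒ active
  2. mu → alpha → delta ← tau ← phi → zeta — alpha:chain[blocks]; delta:collider[open]; tau:chain[open]; phi:fork[blocks] ⇒ blocked
  3. mu → alpha → delta ← tau → zeta — alpha:chain[blocks]; delta:collider[open]; tau:fork[open] ⇒ blocked
Since the path mu → alpha ← zeta is active, mu and zeta are not d-separated given {alpha, delta, phi}.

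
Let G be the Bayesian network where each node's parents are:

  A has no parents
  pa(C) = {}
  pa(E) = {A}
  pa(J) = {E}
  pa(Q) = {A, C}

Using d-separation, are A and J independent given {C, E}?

Yes

The only undirected path from A to J is:
Path 1: A → E → J
  E is a chain here and E is conditioned on, so the path is blocked at E.
All paths are blocked; A ⊥ J | {C, E} holds.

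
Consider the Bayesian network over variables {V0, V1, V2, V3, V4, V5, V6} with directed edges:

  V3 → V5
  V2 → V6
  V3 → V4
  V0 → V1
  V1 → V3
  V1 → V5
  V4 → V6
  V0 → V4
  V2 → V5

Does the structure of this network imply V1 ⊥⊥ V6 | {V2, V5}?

Enumerating the 6 paths from V1 to V6 and testing each for blocking by {V2, V5}:
  1. V1 → V5 ← V2 → V6 — V5:collider[open]; V2:fork[blocks] ⇒ blocked
  2. V1 → V5 ← V3 → V4 → V6 — V5:collider[open]; V3:fork[open]; V4:chain[open] ⇒ active
  3. V1 ← V0 → V4 → V6 — V0:fork[open]; V4:chain[open] ⇒ active
  4. V1 ← V0 → V4 ← V3 → V5 ← V2 → V6 — V0:fork[open]; V4:collider[blocks]; V3:fork[open]; V5:collider[open]; V2:fork[blocks] ⇒ blocked
  5. V1 → V3 → V4 → V6 — V3:chain[open]; V4:chain[open] ⇒ active
  6. V1 → V3 → V5 ← V2 → V6 — V3:chain[open]; V5:collider[open]; V2:fork[blocks] ⇒ blocked
At least one path is unblocked, so d-separation fails.

No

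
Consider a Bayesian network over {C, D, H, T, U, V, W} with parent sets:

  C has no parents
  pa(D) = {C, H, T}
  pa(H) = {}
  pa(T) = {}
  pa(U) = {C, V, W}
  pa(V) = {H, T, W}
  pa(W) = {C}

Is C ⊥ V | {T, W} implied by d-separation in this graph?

There are 6 undirected paths between C and V; checking each against the conditioning set {T, W}:
Path 1: C → U ← V
  U is a collider here and neither U nor any of its descendants is conditioned on, so the collider stays closed — the path is blocked at U.
Path 2: C → U ← W → V
  U is a collider here and neither U nor any of its descendants is conditioned on, so the collider stays closed — the path is blocked at U.
Path 3: C → W → U ← V
  W is a chain here and W is conditioned on, so the path is blocked at W.
Path 4: C → W → V
  W is a chain here and W is conditioned on, so the path is blocked at W.
Path 5: C → D ← T → V
  D is a collider here and neither D nor any of its descendants is conditioned on, so the collider stays closed — the path is blocked at D.
Path 6: C → D ← H → V
  D is a collider here and neither D nor any of its descendants is conditioned on, so the collider stays closed — the path is blocked at D.
Since every path is blocked, d-separation holds.

Yes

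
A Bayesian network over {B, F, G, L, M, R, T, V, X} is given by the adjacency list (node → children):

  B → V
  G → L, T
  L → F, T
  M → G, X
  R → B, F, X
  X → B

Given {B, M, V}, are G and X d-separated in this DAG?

There are 5 undirected paths between G and X; checking each against the conditioning set {B, M, V}:
Path 1: G → L → F ← R → X
  F is a collider here and neither F nor any of its descendants is conditioned on, so the collider stays closed — the path is blocked at F.
Path 2: G → L → F ← R → B ← X
  F is a collider here and neither F nor any of its descendants is conditioned on, so the collider stays closed — the path is blocked at F.
Path 3: G → T ← L → F ← R → X
  T is a collider here and neither T nor any of its descendants is conditioned on, so the collider stays closed — the path is blocked at T.
Path 4: G → T ← L → F ← R → B ← X
  T is a collider here and neither T nor any of its descendants is conditioned on, so the collider stays closed — the path is blocked at T.
Path 5: G ← M → X
  M is a fork here and M is conditioned on, so the path is blocked at M.
Every path is blocked, so G and X are d-separated given {B, M, V}.

Yes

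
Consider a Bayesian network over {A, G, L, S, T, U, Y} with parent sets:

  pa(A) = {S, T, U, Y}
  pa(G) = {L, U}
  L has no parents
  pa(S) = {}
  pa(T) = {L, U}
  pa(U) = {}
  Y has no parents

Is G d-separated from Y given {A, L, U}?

4 paths connect G and Y; each must be blocked for d-separation to hold:
  1. G ← U → A ← Y — U:fork[blocks]; A:collider[open] ⇒ blocked
  2. G ← U → T → A ← Y — U:fork[blocks]; T:chain[open]; A:collider[open] ⇒ blocked
  3. G ← L → T ← U → A ← Y — L:fork[blocks]; T:collider[open]; U:fork[blocks]; A:collider[open] ⇒ blocked
  4. G ← L → T → A ← Y — L:fork[blocks]; T:chain[open]; A:collider[open] ⇒ blocked
Every path is blocked, so G and Y are d-separated given {A, L, U}.

Yes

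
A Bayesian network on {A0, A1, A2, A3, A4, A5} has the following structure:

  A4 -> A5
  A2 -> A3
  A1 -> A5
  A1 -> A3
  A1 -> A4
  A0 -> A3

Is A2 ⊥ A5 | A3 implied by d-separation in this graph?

We examine all 2 paths between A2 and A5:
Path 1: A2 → A3 ← A1 → A5
  A3 is a collider and A3 is conditioned on, which opens it; A1 is a fork and A1 is not conditioned on — no node blocks this path, so it is active.
Path 2: A2 → A3 ← A1 → A4 → A5
  A3 is a collider and A3 is conditioned on, which opens it; A1 is a fork and A1 is not conditioned on; A4 is a chain and A4 is not conditioned on — no node blocks this path, so it is active.
Since the path A2 → A3 ← A1 → A5 is active, A2 and A5 are not d-separated given {A3}.

No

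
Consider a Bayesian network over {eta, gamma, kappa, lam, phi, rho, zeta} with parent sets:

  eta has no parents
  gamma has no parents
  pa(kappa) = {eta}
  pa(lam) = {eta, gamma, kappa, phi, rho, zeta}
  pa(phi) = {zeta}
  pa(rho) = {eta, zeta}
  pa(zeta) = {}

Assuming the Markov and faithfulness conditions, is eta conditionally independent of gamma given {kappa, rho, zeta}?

Yes — eta and gamma are d-separated given {kappa, rho, zeta}.

We examine all 5 paths between eta and gamma:
Path 1: eta → kappa → lam ← gamma
  kappa is a chain here and kappa is conditioned on, so the path is blocked at kappa.
Path 2: eta → rho ← zeta → phi → lam ← gamma
  zeta is a fork here and zeta is conditioned on, so the path is blocked at zeta.
Path 3: eta → rho ← zeta → lam ← gamma
  zeta is a fork here and zeta is conditioned on, so the path is blocked at zeta.
Path 4: eta → rho → lam ← gamma
  rho is a chain here and rho is conditioned on, so the path is blocked at rho.
Path 5: eta → lam ← gamma
  lam is a collider here and neither lam nor any of its descendants is conditioned on, so the collider stays closed — the path is blocked at lam.
All paths are blocked; eta ⊥ gamma | {kappa, rho, zeta} holds.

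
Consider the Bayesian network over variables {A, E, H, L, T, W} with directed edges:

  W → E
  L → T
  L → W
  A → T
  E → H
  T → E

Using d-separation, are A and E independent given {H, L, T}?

2 paths connect A and E; each must be blocked for d-separation to hold:
Path 1: A → T → E
  T is a chain here and T is conditioned on, so the path is blocked at T.
Path 2: A → T ← L → W → E
  L is a fork here and L is conditioned on, so the path is blocked at L.
Since every path is blocked, d-separation holds.

Yes — A and E are d-separated given {H, L, T}.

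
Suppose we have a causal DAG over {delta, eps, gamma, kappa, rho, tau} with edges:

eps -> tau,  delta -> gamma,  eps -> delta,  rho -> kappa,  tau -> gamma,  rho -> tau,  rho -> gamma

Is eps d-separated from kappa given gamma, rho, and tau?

Yes

We examine all 4 paths between eps and kappa:
Path 1: eps → tau → gamma ← rho → kappa
  tau is a chain here and tau is conditioned on, so the path is blocked at tau.
Path 2: eps → tau ← rho → kappa
  rho is a fork here and rho is conditioned on, so the path is blocked at rho.
Path 3: eps → delta → gamma ← tau ← rho → kappa
  tau is a chain here and tau is conditioned on, so the path is blocked at tau.
Path 4: eps → delta → gamma ← rho → kappa
  rho is a fork here and rho is conditioned on, so the path is blocked at rho.
Since every path is blocked, d-separation holds.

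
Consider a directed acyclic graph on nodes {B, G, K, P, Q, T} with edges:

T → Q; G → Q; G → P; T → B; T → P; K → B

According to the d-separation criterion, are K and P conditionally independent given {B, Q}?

Enumerating the 2 paths from K to P and testing each for blocking by {B, Q}:
  1. K → B ← T → P — B:collider[open]; T:fork[open] ⇒ active
  2. K → B ← T → Q ← G → P — B:collider[open]; T:fork[open]; Q:collider[open]; G:fork[open] ⇒ active
Because an active path exists, K and P are not d-separated.

No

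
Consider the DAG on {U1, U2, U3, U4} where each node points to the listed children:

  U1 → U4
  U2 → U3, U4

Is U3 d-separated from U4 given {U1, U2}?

Yes

Only one path connects U3 and U4:
Path 1: U3 ← U2 → U4
  U2 is a fork here and U2 is conditioned on, so the path is blocked at U2.
Every path is blocked, so U3 and U4 are d-separated given {U1, U2}.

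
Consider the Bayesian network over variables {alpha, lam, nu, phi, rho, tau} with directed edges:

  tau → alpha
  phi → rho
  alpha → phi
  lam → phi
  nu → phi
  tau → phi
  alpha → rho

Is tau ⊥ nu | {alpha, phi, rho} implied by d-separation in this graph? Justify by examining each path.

No

We examine all 3 paths between tau and nu:
  1. tau → phi ← nu — phi:collider[open] ⇒ active
  2. tau → alpha → phi ← nu — alpha:chain[blocks]; phi:collider[open] ⇒ blocked
  3. tau → alpha → rho ← phi ← nu — alpha:chain[blocks]; rho:collider[open]; phi:chain[blocks] ⇒ blocked
Since the path tau → phi ← nu is active, tau and nu are not d-separated given {alpha, phi, rho}.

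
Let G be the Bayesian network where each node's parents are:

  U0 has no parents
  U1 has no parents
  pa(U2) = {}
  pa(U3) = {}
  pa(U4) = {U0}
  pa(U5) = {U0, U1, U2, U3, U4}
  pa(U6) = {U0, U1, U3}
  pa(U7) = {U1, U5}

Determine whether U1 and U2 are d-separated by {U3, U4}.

Yes

We examine all 5 paths between U1 and U2:
  1. U1 → U7 ← U5 ← U2 — U7:collider[blocks]; U5:chain[open] ⇒ blocked
  2. U1 → U6 ← U0 → U5 ← U2 — U6:collider[blocks]; U0:fork[open]; U5:collider[blocks] ⇒ blocked
  3. U1 → U6 ← U0 → U4 → U5 ← U2 — U6:collider[blocks]; U0:fork[open]; U4:chain[blocks]; U5:collider[blocks] ⇒ blocked
  4. U1 → U6 ← U3 → U5 ← U2 — U6:collider[blocks]; U3:fork[blocks]; U5:collider[blocks] ⇒ blocked
  5. U1 → U5 ← U2 — U5:collider[blocks] ⇒ blocked
Since every path is blocked, d-separation holds.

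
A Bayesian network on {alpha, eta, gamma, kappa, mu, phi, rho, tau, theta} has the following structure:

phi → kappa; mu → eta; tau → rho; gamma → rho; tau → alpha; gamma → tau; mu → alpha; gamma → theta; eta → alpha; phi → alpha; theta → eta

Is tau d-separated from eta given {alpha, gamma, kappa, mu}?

No

Enumerating the 4 paths from tau to eta and testing each for blocking by {alpha, gamma, kappa, mu}:
Path 1: tau → alpha ← mu → eta
  mu is a fork here and mu is conditioned on, so the path is blocked at mu.
Path 2: tau → alpha ← eta
  alpha is a collider and alpha is conditioned on, which opens it — no node blocks this path, so it is active.
Path 3: tau → rho ← gamma → theta → eta
  rho is a collider here and neither rho nor any of its descendants is conditioned on, so the collider stays closed — the path is blocked at rho.
Path 4: tau ← gamma → theta → eta
  gamma is a fork here and gamma is conditioned on, so the path is blocked at gamma.
Because an active path exists, tau and eta are not d-separated.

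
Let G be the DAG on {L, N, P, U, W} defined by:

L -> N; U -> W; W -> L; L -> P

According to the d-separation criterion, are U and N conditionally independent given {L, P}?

There is one path between U and N:
  1. U → W → L → N — W:chain[open]; L:chain[blocks] ⇒ blocked
Since every path is blocked, d-separation holds.

Yes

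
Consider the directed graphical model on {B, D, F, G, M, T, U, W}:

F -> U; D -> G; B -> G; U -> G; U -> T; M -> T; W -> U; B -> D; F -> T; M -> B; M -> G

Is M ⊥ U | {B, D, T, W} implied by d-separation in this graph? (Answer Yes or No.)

We examine all 5 paths between M and U:
Path 1: M → G ← U
  G is a collider here and neither G nor any of its descendants is conditioned on, so the collider stays closed — the path is blocked at G.
Path 2: M → T ← U
  T is a collider and T is conditioned on, which opens it — no node blocks this path, so it is active.
Path 3: M → T ← F → U
  T is a collider and T is conditioned on, which opens it; F is a fork and F is not conditioned on — no node blocks this path, so it is active.
Path 4: M → B → G ← U
  B is a chain here and B is conditioned on, so the path is blocked at B.
Path 5: M → B → D → G ← U
  B is a chain here and B is conditioned on, so the path is blocked at B.
Because an active path exists, M and U are not d-separated.

No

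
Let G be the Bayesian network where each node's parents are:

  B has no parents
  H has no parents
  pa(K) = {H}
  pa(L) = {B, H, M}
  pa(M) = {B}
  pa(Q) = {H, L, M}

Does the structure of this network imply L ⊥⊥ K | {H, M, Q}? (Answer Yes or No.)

4 paths connect L and K; each must be blocked for d-separation to hold:
  1. L → Q ← H → K — Q:collider[open]; H:fork[blocks] ⇒ blocked
  2. L ← H → K — H:fork[blocks] ⇒ blocked
  3. L ← B → M → Q ← H → K — B:fork[open]; M:chain[blocks]; Q:collider[open]; H:fork[blocks] ⇒ blocked
  4. L ← M → Q ← H → K — M:fork[blocks]; Q:collider[open]; H:fork[blocks] ⇒ blocked
Every path is blocked, so L and K are d-separated given {H, M, Q}.

Yes — L and K are d-separated given {H, M, Q}.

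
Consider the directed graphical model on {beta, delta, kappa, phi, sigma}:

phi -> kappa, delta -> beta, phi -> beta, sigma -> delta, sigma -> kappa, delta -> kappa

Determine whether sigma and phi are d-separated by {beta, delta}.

Yes

4 paths connect sigma and phi; each must be blocked for d-separation to hold:
Path 1: sigma → delta → kappa ← phi
  delta is a chain here and delta is conditioned on, so the path is blocked at delta.
Path 2: sigma → delta → beta ← phi
  delta is a chain here and delta is conditioned on, so the path is blocked at delta.
Path 3: sigma → kappa ← delta → beta ← phi
  kappa is a collider here and neither kappa nor any of its descendants is conditioned on, so the collider stays closed — the path is blocked at kappa.
Path 4: sigma → kappa ← phi
  kappa is a collider here and neither kappa nor any of its descendants is conditioned on, so the collider stays closed — the path is blocked at kappa.
All paths are blocked; sigma ⊥ phi | {beta, delta} holds.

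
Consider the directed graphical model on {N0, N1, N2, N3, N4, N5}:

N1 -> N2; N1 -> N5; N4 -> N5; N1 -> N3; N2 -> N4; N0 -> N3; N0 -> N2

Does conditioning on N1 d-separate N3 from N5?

4 paths connect N3 and N5; each must be blocked for d-separation to hold:
Path 1: N3 ← N0 → N2 → N4 → N5
  N0 is a fork and N0 is not conditioned on; N2 is a chain and N2 is not conditioned on; N4 is a chain and N4 is not conditioned on — no node blocks this path, so it is active.
Path 2: N3 ← N0 → N2 ← N1 → N5
  N2 is a collider here and neither N2 nor any of its descendants is conditioned on, so the collider stays closed — the path is blocked at N2.
Path 3: N3 ← N1 → N5
  N1 is a fork here and N1 is conditioned on, so the path is blocked at N1.
Path 4: N3 ← N1 → N2 → N4 → N5
  N1 is a fork here and N1 is conditioned on, so the path is blocked at N1.
Since the path N3 ← N0 → N2 → N4 → N5 is active, N3 and N5 are not d-separated given {N1}.

No — N3 and N5 are not d-separated given {N1}.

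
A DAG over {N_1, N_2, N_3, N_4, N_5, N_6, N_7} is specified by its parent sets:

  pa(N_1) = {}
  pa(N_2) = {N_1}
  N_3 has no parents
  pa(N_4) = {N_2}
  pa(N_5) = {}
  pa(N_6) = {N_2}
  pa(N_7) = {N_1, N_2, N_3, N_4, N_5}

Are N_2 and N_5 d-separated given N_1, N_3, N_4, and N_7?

There are 3 undirected paths between N_2 and N_5; checking each against the conditioning set {N_1, N_3, N_4, N_7}:
Path 1: N_2 → N_4 → N_7 ← N_5
  N_4 is a chain here and N_4 is conditioned on, so the path is blocked at N_4.
Path 2: N_2 → N_7 ← N_5
  N_7 is a collider and N_7 is conditioned on, which opens it — no node blocks this path, so it is active.
Path 3: N_2 ← N_1 → N_7 ← N_5
  N_1 is a fork here and N_1 is conditioned on, so the path is blocked at N_1.
Since the path N_2 → N_7 ← N_5 is active, N_2 and N_5 are not d-separated given {N_1, N_3, N_4, N_7}.

No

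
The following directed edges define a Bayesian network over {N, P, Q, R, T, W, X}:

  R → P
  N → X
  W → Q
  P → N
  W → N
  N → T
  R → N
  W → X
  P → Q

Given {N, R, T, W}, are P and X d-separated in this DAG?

Yes

6 paths connect P and X; each must be blocked for d-separation to hold:
Path 1: P → N ← W → X
  W is a fork here and W is conditioned on, so the path is blocked at W.
Path 2: P → N → X
  N is a chain here and N is conditioned on, so the path is blocked at N.
Path 3: P ← R → N ← W → X
  R is a fork here and R is conditioned on, so the path is blocked at R.
Path 4: P ← R → N → X
  R is a fork here and R is conditioned on, so the path is blocked at R.
Path 5: P → Q ← W → X
  Q is a collider here and neither Q nor any of its descendants is conditioned on, so the collider stays closed — the path is blocked at Q.
Path 6: P → Q ← W → N → X
  Q is a collider here and neither Q nor any of its descendants is conditioned on, so the collider stays closed — the path is blocked at Q.
Since every path is blocked, d-separation holds.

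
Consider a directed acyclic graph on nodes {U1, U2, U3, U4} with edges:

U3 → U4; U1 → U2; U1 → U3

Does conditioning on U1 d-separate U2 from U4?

The only undirected path from U2 to U4 is:
Path 1: U2 ← U1 → U3 → U4
  U1 is a fork here and U1 is conditioned on, so the path is blocked at U1.
All paths are blocked; U2 ⊥ U4 | {U1} holds.

Yes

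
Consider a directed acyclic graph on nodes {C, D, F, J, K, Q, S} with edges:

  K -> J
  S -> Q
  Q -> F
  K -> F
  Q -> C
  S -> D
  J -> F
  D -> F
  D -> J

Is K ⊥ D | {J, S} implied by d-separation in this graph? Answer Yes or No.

Enumerating the 6 paths from K to D and testing each for blocking by {J, S}:
Path 1: K → J → F ← Q ← S → D
  J is a chain here and J is conditioned on, so the path is blocked at J.
Path 2: K → J → F ← D
  J is a chain here and J is conditioned on, so the path is blocked at J.
Path 3: K → J ← D
  J is a collider and J is conditioned on, which opens it — no node blocks this path, so it is active.
Path 4: K → F ← Q ← S → D
  F is a collider here and neither F nor any of its descendants is conditioned on, so the collider stays closed — the path is blocked at F.
Path 5: K → F ← J ← D
  F is a collider here and neither F nor any of its descendants is conditioned on, so the collider stays closed — the path is blocked at F.
Path 6: K → F ← D
  F is a collider here and neither F nor any of its descendants is conditioned on, so the collider stays closed — the path is blocked at F.
Since the path K → J ← D is active, K and D are not d-separated given {J, S}.

No — K and D are not d-separated given {J, S}.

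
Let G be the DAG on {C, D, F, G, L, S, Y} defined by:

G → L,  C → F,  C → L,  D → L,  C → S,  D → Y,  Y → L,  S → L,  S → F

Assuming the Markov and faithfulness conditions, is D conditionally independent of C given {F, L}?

No — D and C are not d-separated given {F, L}.

6 paths connect D and C; each must be blocked for d-separation to hold:
Path 1: D → L ← S → F ← C
  L is a collider and L is conditioned on, which opens it; S is a fork and S is not conditioned on; F is a collider and F is conditioned on, which opens it — no node blocks this path, so it is active.
Path 2: D → L ← S ← C
  L is a collider and L is conditioned on, which opens it; S is a chain and S is not conditioned on — no node blocks this path, so it is active.
Path 3: D → L ← C
  L is a collider and L is conditioned on, which opens it — no node blocks this path, so it is active.
Path 4: D → Y → L ← S → F ← C
  Y is a chain and Y is not conditioned on; L is a collider and L is conditioned on, which opens it; S is a fork and S is not conditioned on; F is a collider and F is conditioned on, which opens it — no node blocks this path, so it is active.
Path 5: D → Y → L ← S ← C
  Y is a chain and Y is not conditioned on; L is a collider and L is conditioned on, which opens it; S is a chain and S is not conditioned on — no node blocks this path, so it is active.
Path 6: D → Y → L ← C
  Y is a chain and Y is not conditioned on; L is a collider and L is conditioned on, which opens it — no node blocks this path, so it is active.
Because an active path exists, D and C are not d-separated.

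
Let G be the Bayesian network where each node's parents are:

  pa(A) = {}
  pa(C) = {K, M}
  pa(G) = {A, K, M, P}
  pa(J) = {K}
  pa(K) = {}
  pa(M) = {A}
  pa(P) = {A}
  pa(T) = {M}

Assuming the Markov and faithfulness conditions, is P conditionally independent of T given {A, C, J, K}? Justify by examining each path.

Yes

Enumerating the 6 paths from P to T and testing each for blocking by {A, C, J, K}:
  1. P → G ← A → M → T — G:collider[blocks]; A:fork[blocks]; M:chain[open] ⇒ blocked
  2. P → G ← M → T — G:collider[blocks]; M:fork[open] ⇒ blocked
  3. P → G ← K → C ← M → T — G:collider[blocks]; K:fork[blocks]; C:collider[open]; M:fork[open] ⇒ blocked
  4. P ← A → G ← M → T — A:fork[blocks]; G:collider[blocks]; M:fork[open] ⇒ blocked
  5. P ← A → G ← K → C ← M → T — A:fork[blocks]; G:collider[blocks]; K:fork[blocks]; C:collider[open]; M:fork[open] ⇒ blocked
  6. P ← A → M → T — A:fork[blocks]; M:chain[open] ⇒ blocked
Since every path is blocked, d-separation holds.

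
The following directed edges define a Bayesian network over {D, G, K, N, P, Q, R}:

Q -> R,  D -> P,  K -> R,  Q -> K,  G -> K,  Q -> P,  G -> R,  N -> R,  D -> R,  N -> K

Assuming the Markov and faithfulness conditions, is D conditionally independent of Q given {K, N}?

Enumerating the 5 paths from D to Q and testing each for blocking by {K, N}:
  1. D → P ← Q — P:collider[blocks] ⇒ blocked
  2. D → R ← Q — R:collider[blocks] ⇒ blocked
  3. D → R ← K ← Q — R:collider[blocks]; K:chain[blocks] ⇒ blocked
  4. D → R ← G → K ← Q — R:collider[blocks]; G:fork[open]; K:collider[open] ⇒ blocked
  5. D → R ← N → K ← Q — R:collider[blocks]; N:fork[blocks]; K:collider[open] ⇒ blocked
Every path is blocked, so D and Q are d-separated given {K, N}.

Yes — D and Q are d-separated given {K, N}.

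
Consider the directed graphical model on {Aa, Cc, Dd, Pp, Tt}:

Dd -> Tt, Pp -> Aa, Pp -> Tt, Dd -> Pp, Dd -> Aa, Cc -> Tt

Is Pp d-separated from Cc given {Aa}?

3 paths connect Pp and Cc; each must be blocked for d-separation to hold:
Path 1: Pp → Aa ← Dd → Tt ← Cc
  Tt is a collider here and neither Tt nor any of its descendants is conditioned on, so the collider stays closed — the path is blocked at Tt.
Path 2: Pp ← Dd → Tt ← Cc
  Tt is a collider here and neither Tt nor any of its descendants is conditioned on, so the collider stays closed — the path is blocked at Tt.
Path 3: Pp → Tt ← Cc
  Tt is a collider here and neither Tt nor any of its descendants is conditioned on, so the collider stays closed — the path is blocked at Tt.
Every path is blocked, so Pp and Cc are d-separated given {Aa}.

Yes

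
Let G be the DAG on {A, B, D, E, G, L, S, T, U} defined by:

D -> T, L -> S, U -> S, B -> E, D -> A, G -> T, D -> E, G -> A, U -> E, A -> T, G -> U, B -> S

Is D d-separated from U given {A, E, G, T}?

No

We examine all 6 paths between D and U:
  1. D → E ← U — E:collider[open] ⇒ active
  2. D → E ← B → S ← U — E:collider[open]; B:fork[open]; S:collider[blocks] ⇒ blocked
  3. D → T ← A ← G → U — T:collider[open]; A:chain[blocks]; G:fork[blocks] ⇒ blocked
  4. D → T ← G → U — T:collider[open]; G:fork[blocks] ⇒ blocked
  5. D → A → T ← G → U — A:chain[blocks]; T:collider[open]; G:fork[blocks] ⇒ blocked
  6. D → A ← G → U — A:collider[open]; G:fork[blocks] ⇒ blocked
Since the path D → E ← U is active, D and U are not d-separated given {A, E, G, T}.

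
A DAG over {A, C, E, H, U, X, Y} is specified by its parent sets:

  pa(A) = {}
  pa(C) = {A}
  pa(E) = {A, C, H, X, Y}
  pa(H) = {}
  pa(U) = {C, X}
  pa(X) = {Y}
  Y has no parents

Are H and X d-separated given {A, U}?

4 paths connect H and X; each must be blocked for d-separation to hold:
Path 1: H → E ← A → C → U ← X
  E is a collider here and neither E nor any of its descendants is conditioned on, so the collider stays closed — the path is blocked at E.
Path 2: H → E ← C → U ← X
  E is a collider here and neither E nor any of its descendants is conditioned on, so the collider stays closed — the path is blocked at E.
Path 3: H → E ← X
  E is a collider here and neither E nor any of its descendants is conditioned on, so the collider stays closed — the path is blocked at E.
Path 4: H → E ← Y → X
  E is a collider here and neither E nor any of its descendants is conditioned on, so the collider stays closed — the path is blocked at E.
Every path is blocked, so H and X are d-separated given {A, U}.

Yes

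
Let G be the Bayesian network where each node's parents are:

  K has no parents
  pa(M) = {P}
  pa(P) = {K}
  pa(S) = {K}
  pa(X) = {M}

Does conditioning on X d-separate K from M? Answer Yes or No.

The only undirected path from K to M is:
Path 1: K → P → M
  P is a chain and P is not conditioned on — no node blocks this path, so it is active.
At least one path is unblocked, so d-separation fails.

No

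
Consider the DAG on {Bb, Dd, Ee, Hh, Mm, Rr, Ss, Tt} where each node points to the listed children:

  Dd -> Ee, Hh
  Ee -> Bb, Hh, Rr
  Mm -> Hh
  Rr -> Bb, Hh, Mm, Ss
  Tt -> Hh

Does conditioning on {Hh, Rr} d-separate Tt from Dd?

There are 6 undirected paths between Tt and Dd; checking each against the conditioning set {Hh, Rr}:
Path 1: Tt → Hh ← Rr → Bb ← Ee ← Dd
  Rr is a fork here and Rr is conditioned on, so the path is blocked at Rr.
Path 2: Tt → Hh ← Rr ← Ee ← Dd
  Rr is a chain here and Rr is conditioned on, so the path is blocked at Rr.
Path 3: Tt → Hh ← Ee ← Dd
  Hh is a collider and Hh is conditioned on, which opens it; Ee is a chain and Ee is not conditioned on — no node blocks this path, so it is active.
Path 4: Tt → Hh ← Mm ← Rr → Bb ← Ee ← Dd
  Rr is a fork here and Rr is conditioned on, so the path is blocked at Rr.
Path 5: Tt → Hh ← Mm ← Rr ← Ee ← Dd
  Rr is a chain here and Rr is conditioned on, so the path is blocked at Rr.
Path 6: Tt → Hh ← Dd
  Hh is a collider and Hh is conditioned on, which opens it — no node blocks this path, so it is active.
Because an active path exists, Tt and Dd are not d-separated.

No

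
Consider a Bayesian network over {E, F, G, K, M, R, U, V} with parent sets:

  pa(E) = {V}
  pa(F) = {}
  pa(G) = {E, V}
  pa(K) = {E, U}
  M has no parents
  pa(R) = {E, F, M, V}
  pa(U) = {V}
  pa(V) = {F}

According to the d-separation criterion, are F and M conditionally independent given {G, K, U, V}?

Enumerating the 5 paths from F to M and testing each for blocking by {G, K, U, V}:
Path 1: F → R ← M
  R is a collider here and neither R nor any of its descendants is conditioned on, so the collider stays closed — the path is blocked at R.
Path 2: F → V → U → K ← E → R ← M
  V is a chain here and V is conditioned on, so the path is blocked at V.
Path 3: F → V → E → R ← M
  V is a chain here and V is conditioned on, so the path is blocked at V.
Path 4: F → V → R ← M
  V is a chain here and V is conditioned on, so the path is blocked at V.
Path 5: F → V → G ← E → R ← M
  V is a chain here and V is conditioned on, so the path is blocked at V.
All paths are blocked; F ⊥ M | {G, K, U, V} holds.

Yes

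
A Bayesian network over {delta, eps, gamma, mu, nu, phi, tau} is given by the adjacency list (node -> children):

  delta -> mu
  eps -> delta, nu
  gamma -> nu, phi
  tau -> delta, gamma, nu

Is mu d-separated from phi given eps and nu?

4 paths connect mu and phi; each must be blocked for d-separation to hold:
Path 1: mu ← delta ← tau → nu ← gamma → phi
  delta is a chain and delta is not conditioned on; tau is a fork and tau is not conditioned on; nu is a collider and nu is conditioned on, which opens it; gamma is a fork and gamma is not conditioned on — no node blocks this path, so it is active.
Path 2: mu ← delta ← tau → gamma → phi
  delta is a chain and delta is not conditioned on; tau is a fork and tau is not conditioned on; gamma is a chain and gamma is not conditioned on — no node blocks this path, so it is active.
Path 3: mu ← delta ← eps → nu ← tau → gamma → phi
  eps is a fork here and eps is conditioned on, so the path is blocked at eps.
Path 4: mu ← delta ← eps → nu ← gamma → phi
  eps is a fork here and eps is conditioned on, so the path is blocked at eps.
At least one path is unblocked, so d-separation fails.

No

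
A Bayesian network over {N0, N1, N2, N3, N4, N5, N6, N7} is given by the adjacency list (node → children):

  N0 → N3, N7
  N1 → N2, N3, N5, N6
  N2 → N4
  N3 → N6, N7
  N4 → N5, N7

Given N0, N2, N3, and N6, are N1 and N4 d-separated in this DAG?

Yes — N1 and N4 are d-separated given {N0, N2, N3, N6}.

There are 6 undirected paths between N1 and N4; checking each against the conditioning set {N0, N2, N3, N6}:
Path 1: N1 → N3 ← N0 → N7 ← N4
  N0 is a fork here and N0 is conditioned on, so the path is blocked at N0.
Path 2: N1 → N3 → N7 ← N4
  N3 is a chain here and N3 is conditioned on, so the path is blocked at N3.
Path 3: N1 → N2 → N4
  N2 is a chain here and N2 is conditioned on, so the path is blocked at N2.
Path 4: N1 → N6 ← N3 ← N0 → N7 ← N4
  N3 is a chain here and N3 is conditioned on, so the path is blocked at N3.
Path 5: N1 → N6 ← N3 → N7 ← N4
  N3 is a fork here and N3 is conditioned on, so the path is blocked at N3.
Path 6: N1 → N5 ← N4
  N5 is a collider here and neither N5 nor any of its descendants is conditioned on, so the collider stays closed — the path is blocked at N5.
Since every path is blocked, d-separation holds.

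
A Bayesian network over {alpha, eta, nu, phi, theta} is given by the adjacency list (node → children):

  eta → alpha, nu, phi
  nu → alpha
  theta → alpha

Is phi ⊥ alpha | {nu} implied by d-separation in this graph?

No

There are 2 undirected paths between phi and alpha; checking each against the conditioning set {nu}:
Path 1: phi ← eta → nu → alpha
  nu is a chain here and nu is conditioned on, so the path is blocked at nu.
Path 2: phi ← eta → alpha
  eta is a fork and eta is not conditioned on — no node blocks this path, so it is active.
At least one path is unblocked, so d-separation fails.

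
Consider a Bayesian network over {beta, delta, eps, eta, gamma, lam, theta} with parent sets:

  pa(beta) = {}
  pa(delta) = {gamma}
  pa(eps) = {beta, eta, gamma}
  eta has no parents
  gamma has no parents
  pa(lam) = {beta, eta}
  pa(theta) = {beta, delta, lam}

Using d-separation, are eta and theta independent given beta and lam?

There are 6 undirected paths between eta and theta; checking each against the conditioning set {beta, lam}:
Path 1: eta → eps ← gamma → delta → theta
  eps is a collider here and neither eps nor any of its descendants is conditioned on, so the collider stays closed — the path is blocked at eps.
Path 2: eta → eps ← beta → theta
  eps is a collider here and neither eps nor any of its descendants is conditioned on, so the collider stays closed — the path is blocked at eps.
Path 3: eta → eps ← beta → lam → theta
  eps is a collider here and neither eps nor any of its descendants is conditioned on, so the collider stays closed — the path is blocked at eps.
Path 4: eta → lam → theta
  lam is a chain here and lam is conditioned on, so the path is blocked at lam.
Path 5: eta → lam ← beta → theta
  beta is a fork here and beta is conditioned on, so the path is blocked at beta.
Path 6: eta → lam ← beta → eps ← gamma → delta → theta
  beta is a fork here and beta is conditioned on, so the path is blocked at beta.
Every path is blocked, so eta and theta are d-separated given {beta, lam}.

Yes — eta and theta are d-separated given {beta, lam}.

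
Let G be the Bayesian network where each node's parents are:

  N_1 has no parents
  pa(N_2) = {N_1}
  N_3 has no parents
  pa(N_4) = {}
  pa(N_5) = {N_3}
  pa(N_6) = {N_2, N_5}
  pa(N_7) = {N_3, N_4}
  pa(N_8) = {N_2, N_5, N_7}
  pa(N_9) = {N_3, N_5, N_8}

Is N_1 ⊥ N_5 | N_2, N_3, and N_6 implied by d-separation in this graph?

Yes

There are 6 undirected paths between N_1 and N_5; checking each against the conditioning set {N_2, N_3, N_6}:
  1. N_1 → N_2 → N_6 ← N_5 — N_2:chain[blocks]; N_6:collider[open] ⇒ blocked
  2. N_1 → N_2 → N_8 ← N_5 — N_2:chain[blocks]; N_8:collider[blocks] ⇒ blocked
  3. N_1 → N_2 → N_8 → N_9 ← N_5 — N_2:chain[blocks]; N_8:chain[open]; N_9:collider[blocks] ⇒ blocked
  4. N_1 → N_2 → N_8 → N_9 ← N_3 → N_5 — N_2:chain[blocks]; N_8:chain[open]; N_9:collider[blocks]; N_3:fork[blocks] ⇒ blocked
  5. N_1 → N_2 → N_8 ← N_7 ← N_3 → N_5 — N_2:chain[blocks]; N_8:collider[blocks]; N_7:chain[open]; N_3:fork[blocks] ⇒ blocked
  6. N_1 → N_2 → N_8 ← N_7 ← N_3 → N_9 ← N_5 — N_2:chain[blocks]; N_8:collider[blocks]; N_7:chain[open]; N_3:fork[blocks]; N_9:collider[blocks] ⇒ blocked
All paths are blocked; N_1 ⊥ N_5 | {N_2, N_3, N_6} holds.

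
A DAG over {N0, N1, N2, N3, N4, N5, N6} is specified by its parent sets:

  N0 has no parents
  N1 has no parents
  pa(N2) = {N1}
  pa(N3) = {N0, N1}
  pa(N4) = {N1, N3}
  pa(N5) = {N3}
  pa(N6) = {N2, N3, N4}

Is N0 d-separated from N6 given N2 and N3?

Enumerating the 5 paths from N0 to N6 and testing each for blocking by {N2, N3}:
Path 1: N0 → N3 → N4 → N6
  N3 is a chain here and N3 is conditioned on, so the path is blocked at N3.
Path 2: N0 → N3 → N4 ← N1 → N2 → N6
  N3 is a chain here and N3 is conditioned on, so the path is blocked at N3.
Path 3: N0 → N3 → N6
  N3 is a chain here and N3 is conditioned on, so the path is blocked at N3.
Path 4: N0 → N3 ← N1 → N4 → N6
  N3 is a collider and N3 is conditioned on, which opens it; N1 is a fork and N1 is not conditioned on; N4 is a chain and N4 is not conditioned on — no node blocks this path, so it is active.
Path 5: N0 → N3 ← N1 → N2 → N6
  N2 is a chain here and N2 is conditioned on, so the path is blocked at N2.
Since the path N0 → N3 ← N1 → N4 → N6 is active, N0 and N6 are not d-separated given {N2, N3}.

No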